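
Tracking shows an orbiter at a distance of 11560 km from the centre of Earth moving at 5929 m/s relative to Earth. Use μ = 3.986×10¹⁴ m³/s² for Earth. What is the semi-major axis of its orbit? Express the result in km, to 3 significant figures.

r = 1.156×10⁷ m.
Vis-viva rearranged: 1/a = 2/r − v²/μ = 1.730×10⁻⁷ − 8.819×10⁻⁸ = 8.482×10⁻⁸ m⁻¹.
a = 1.179×10⁷ m = 11790 km.

a ≈ 11800 km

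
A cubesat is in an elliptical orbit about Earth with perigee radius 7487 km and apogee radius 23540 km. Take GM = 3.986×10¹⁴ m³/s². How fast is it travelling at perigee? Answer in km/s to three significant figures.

v ≈ 8.99 km/s

Semi-major axis a = (r_p + r_a)/2 = 15514 km = 1.551×10⁷ m.
Vis-viva: v² = μ(2/r − 1/a) = 3.986×10¹⁴ × (2.671×10⁻⁷ − 6.446×10⁻⁸) = 8.078×10⁷ m²/s².
v = 8988 m/s = 8.988 km/s.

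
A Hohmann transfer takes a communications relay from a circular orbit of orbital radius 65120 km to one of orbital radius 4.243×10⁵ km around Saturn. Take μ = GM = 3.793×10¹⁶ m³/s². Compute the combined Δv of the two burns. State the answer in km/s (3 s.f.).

r₁ = 65120 km = 6.512×10⁷ m.
r₂ = 4.243×10⁵ km = 4.243×10⁸ m.
Transfer ellipse a_t = (r₁ + r₂)/2 = 2.447×10⁸ m.
At r₁: circular v_c1 = √(μ/r₁) = 24130 m/s; transfer-perikrone v_p = √[μ(2/r₁ − 1/a_t)] = 31780 m/s.
Δv₁ = v_p − v_c1 = 7645 m/s.
At r₂: circular v_c2 = √(μ/r₂) = 9455 m/s; transfer-apokrone v_a = √[μ(2/r₂ − 1/a_t)] = 4877 m/s.
Δv₂ = v_c2 − v_a = 4577 m/s.
Total Δv = Δv₁ + Δv₂ = 12220 m/s = 12.22 km/s.

Δv_total ≈ 12.2 km/s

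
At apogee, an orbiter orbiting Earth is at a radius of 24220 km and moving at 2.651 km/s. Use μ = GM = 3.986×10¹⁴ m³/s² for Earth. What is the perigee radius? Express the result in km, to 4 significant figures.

r_a = 2.422×10⁷ m.
Specific energy ε = v²/2 − μ/r = -1.294×10⁷ J/kg, so a = −μ/(2ε) = 1.540×10⁷ m.
The apsides satisfy r_p + r_a = 2a, so the perigee radius is 2a − r_a = 6.575×10⁶ m = 6575.2 km.

perigee radius ≈ 6575 km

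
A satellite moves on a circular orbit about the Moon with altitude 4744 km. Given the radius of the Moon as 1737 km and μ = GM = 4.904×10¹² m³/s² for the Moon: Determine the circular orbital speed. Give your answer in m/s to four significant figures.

r = 1737 + 4744 = 6481.0 km = 6.4810×10⁶ m.
For a circular orbit v = √(μ/r) = √(4.904×10¹² / 6.481×10⁶) = √(7.567×10⁵) = 869.9 m/s.

v ≈ 869.9 m/s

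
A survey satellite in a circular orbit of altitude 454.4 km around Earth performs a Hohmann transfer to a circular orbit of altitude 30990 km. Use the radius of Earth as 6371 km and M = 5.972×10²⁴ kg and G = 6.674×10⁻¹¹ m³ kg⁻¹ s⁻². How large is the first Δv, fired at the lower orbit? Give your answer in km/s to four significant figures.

Δv ≈ 2.296 km/s

μ = GM = 6.674×10⁻¹¹ × 5.972×10²⁴ = 3.986×10¹⁴ m³/s².
r₁ = 6371 + 454.4 = 6825.4 km = 6.8254×10⁶ m.
r₂ = 6371 + 30990 = 37361 km = 3.7361×10⁷ m.
Transfer ellipse a_t = (r₁ + r₂)/2 = 2.209×10⁷ m.
At r₁: circular v_c1 = √(μ/r₁) = 7642 m/s; transfer-perigee v_p = √[μ(2/r₁ − 1/a_t)] = 9937 m/s.
Δv₁ = v_p − v_c1 = 2296 m/s.
= 2.296 km/s.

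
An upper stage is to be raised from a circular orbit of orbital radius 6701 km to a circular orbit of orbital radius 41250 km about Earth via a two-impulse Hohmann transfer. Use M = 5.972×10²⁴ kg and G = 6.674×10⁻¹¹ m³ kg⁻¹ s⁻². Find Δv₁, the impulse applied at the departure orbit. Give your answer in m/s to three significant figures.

Δv ≈ 2400 m/s

μ = GM = 6.674×10⁻¹¹ × 5.972×10²⁴ = 3.986×10¹⁴ m³/s².
r₁ = 6701 km = 6.701×10⁶ m.
r₂ = 41250 km = 4.125×10⁷ m.
Transfer ellipse a_t = (r₁ + r₂)/2 = 2.398×10⁷ m.
At r₁: circular v_c1 = √(μ/r₁) = 7712 m/s; transfer-perigee v_p = √[μ(2/r₁ − 1/a_t)] = 10120 m/s.
Δv₁ = v_p − v_c1 = 2404 m/s.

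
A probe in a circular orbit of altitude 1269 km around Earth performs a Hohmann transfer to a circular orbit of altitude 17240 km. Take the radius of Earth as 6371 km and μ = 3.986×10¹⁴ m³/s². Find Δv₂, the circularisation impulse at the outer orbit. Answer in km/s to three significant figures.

r₁ = 6371 + 1269 = 7640.0 km = 7.6400×10⁶ m.
r₂ = 6371 + 17240 = 23611 km = 2.3611×10⁷ m.
Transfer ellipse a_t = (r₁ + r₂)/2 = 1.563×10⁷ m.
At r₁: circular v_c1 = √(μ/r₁) = 7223 m/s; transfer-perigee v_p = √[μ(2/r₁ − 1/a_t)] = 8879 m/s.
At r₂: circular v_c2 = √(μ/r₂) = 4109 m/s; transfer-apogee v_a = √[μ(2/r₂ − 1/a_t)] = 2873 m/s.
Δv₂ = v_c2 − v_a = 1236 m/s.
= 1.236 km/s.

Δv ≈ 1.24 km/s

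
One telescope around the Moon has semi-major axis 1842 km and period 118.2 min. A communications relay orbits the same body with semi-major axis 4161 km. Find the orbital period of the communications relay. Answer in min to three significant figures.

Kepler's third law: T² ∝ a³, so T₂ = T₁ (a₂/a₁)^(3/2).
a₂/a₁ = 2.259, (a₂/a₁)^(3/2) = 3.395.
T₂ = 118.2 × 3.395 = 401.3 min.

T₂ ≈ 401 min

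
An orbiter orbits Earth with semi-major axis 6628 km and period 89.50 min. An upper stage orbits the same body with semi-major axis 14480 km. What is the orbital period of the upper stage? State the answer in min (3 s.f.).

T₂ ≈ 289 min

Kepler's third law: T² ∝ a³, so T₂ = T₁ (a₂/a₁)^(3/2).
a₂/a₁ = 2.185, (a₂/a₁)^(3/2) = 3.229.
T₂ = 89.50 × 3.229 = 289.0 min.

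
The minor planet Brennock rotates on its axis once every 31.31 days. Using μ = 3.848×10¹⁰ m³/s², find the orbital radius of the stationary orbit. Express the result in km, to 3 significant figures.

r_sync ≈ 19200 km

T = 31.31 days = 2.705×10⁶ s.
A synchronous orbit has period T, so by Kepler's third law a = (μT²/4π²)^(1/3).
μT²/4π² = 3.848×10¹⁰ × (2.705×10⁶)² / 39.48 = 7.133×10²¹ m³.
a = 1.925×10⁷ m = 19250 km.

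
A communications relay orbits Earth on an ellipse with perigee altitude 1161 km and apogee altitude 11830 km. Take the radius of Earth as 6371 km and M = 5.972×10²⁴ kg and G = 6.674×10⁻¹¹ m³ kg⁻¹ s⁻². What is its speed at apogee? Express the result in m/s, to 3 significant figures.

v ≈ 3580 m/s

μ = GM = 6.674×10⁻¹¹ × 5.972×10²⁴ = 3.986×10¹⁴ m³/s².
r_p = 6371 + 1161 = 7532.0 km = 7.5320×10⁶ m.
r_a = 6371 + 11830 = 18201 km = 1.8201×10⁷ m.
Semi-major axis a = (r_p + r_a)/2 = 12866 km = 1.287×10⁷ m.
Vis-viva: v² = μ(2/r − 1/a) = 3.986×10¹⁴ × (1.099×10⁻⁷ − 7.772×10⁻⁸) = 1.282×10⁷ m²/s².
v = 3580 m/s.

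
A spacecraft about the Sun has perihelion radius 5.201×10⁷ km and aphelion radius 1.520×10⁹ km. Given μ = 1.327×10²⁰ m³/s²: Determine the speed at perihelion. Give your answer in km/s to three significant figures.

v ≈ 70.2 km/s

Semi-major axis a = (r_p + r_a)/2 = 7.8600×10⁸ km = 7.860×10¹¹ m.
Vis-viva: v² = μ(2/r − 1/a) = 1.327×10²⁰ × (3.845×10⁻¹¹ − 1.272×10⁻¹²) = 4.934×10⁹ m²/s².
v = 70240 m/s = 70.24 km/s.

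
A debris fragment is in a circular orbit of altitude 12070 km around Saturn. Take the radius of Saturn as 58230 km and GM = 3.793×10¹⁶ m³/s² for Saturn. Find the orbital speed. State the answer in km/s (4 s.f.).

r = 58230 + 12070 = 70300 km = 7.0300×10⁷ m.
For a circular orbit v = √(μ/r) = √(3.793×10¹⁶ / 7.030×10⁷) = √(5.395×10⁸) = 23230 m/s.
That is 23.23 km/s.

v ≈ 23.23 km/s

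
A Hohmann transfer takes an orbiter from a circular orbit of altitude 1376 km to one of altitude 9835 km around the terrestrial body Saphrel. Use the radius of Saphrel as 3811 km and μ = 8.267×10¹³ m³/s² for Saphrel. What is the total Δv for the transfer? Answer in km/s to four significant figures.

r₁ = 3811 + 1376 = 5187.0 km = 5.1870×10⁶ m.
r₂ = 3811 + 9835 = 13646 km = 1.3646×10⁷ m.
Transfer ellipse a_t = (r₁ + r₂)/2 = 9.416×10⁶ m.
At r₁: circular v_c1 = √(μ/r₁) = 3992 m/s; transfer-periapsis v_p = √[μ(2/r₁ − 1/a_t)] = 4806 m/s.
Δv₁ = v_p − v_c1 = 813.7 m/s.
At r₂: circular v_c2 = √(μ/r₂) = 2461 m/s; transfer-apoapsis v_a = √[μ(2/r₂ − 1/a_t)] = 1827 m/s.
Δv₂ = v_c2 − v_a = 634.6 m/s.
Total Δv = Δv₁ + Δv₂ = 1448 m/s = 1.448 km/s.

Δv_total ≈ 1.448 km/s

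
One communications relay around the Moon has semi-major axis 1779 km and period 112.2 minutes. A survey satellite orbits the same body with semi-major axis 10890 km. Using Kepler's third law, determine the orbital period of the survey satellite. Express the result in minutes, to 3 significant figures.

Kepler's third law: T² ∝ a³, so T₂ = T₁ (a₂/a₁)^(3/2).
a₂/a₁ = 6.121, (a₂/a₁)^(3/2) = 15.15.
T₂ = 112.2 × 15.15 = 1699 minutes.

T₂ ≈ 1700 minutes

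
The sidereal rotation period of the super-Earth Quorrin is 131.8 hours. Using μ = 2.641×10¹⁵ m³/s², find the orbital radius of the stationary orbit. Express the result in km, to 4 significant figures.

r_sync ≈ 2.470×10⁵ km

T = 131.8 hours = 4.745×10⁵ s.
A synchronous orbit has period T, so by Kepler's third law a = (μT²/4π²)^(1/3).
μT²/4π² = 2.641×10¹⁵ × (4.745×10⁵)² / 39.48 = 1.506×10²⁵ m³.
a = 2.470×10⁸ m = 2.4695×10⁵ km.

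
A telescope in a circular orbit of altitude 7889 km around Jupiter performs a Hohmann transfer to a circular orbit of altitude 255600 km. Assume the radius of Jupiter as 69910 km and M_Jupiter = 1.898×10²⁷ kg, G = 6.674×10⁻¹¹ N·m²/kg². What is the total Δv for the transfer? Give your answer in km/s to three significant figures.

Δv_total ≈ 18.4 km/s

μ = GM = 6.674×10⁻¹¹ × 1.898×10²⁷ = 1.267×10¹⁷ m³/s².
r₁ = 69910 + 7889 = 77799 km = 7.7799×10⁷ m.
r₂ = 69910 + 255600 = 325510 km = 3.2551×10⁸ m.
Transfer ellipse a_t = (r₁ + r₂)/2 = 2.017×10⁸ m.
At r₁: circular v_c1 = √(μ/r₁) = 40350 m/s; transfer-perijove v_p = √[μ(2/r₁ − 1/a_t)] = 51270 m/s.
Δv₁ = v_p − v_c1 = 10920 m/s.
At r₂: circular v_c2 = √(μ/r₂) = 19730 m/s; transfer-apojove v_a = √[μ(2/r₂ − 1/a_t)] = 12250 m/s.
Δv₂ = v_c2 − v_a = 7474 m/s.
Total Δv = Δv₁ + Δv₂ = 18390 m/s = 18.39 km/s.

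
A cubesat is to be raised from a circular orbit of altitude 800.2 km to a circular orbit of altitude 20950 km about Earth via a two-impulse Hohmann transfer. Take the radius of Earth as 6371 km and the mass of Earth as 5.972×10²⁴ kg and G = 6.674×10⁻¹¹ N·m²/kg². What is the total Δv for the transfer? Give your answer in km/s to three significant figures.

Δv_total ≈ 3.28 km/s

μ = GM = 6.674×10⁻¹¹ × 5.972×10²⁴ = 3.986×10¹⁴ m³/s².
r₁ = 6371 + 800.2 = 7171.2 km = 7.1712×10⁶ m.
r₂ = 6371 + 20950 = 27321 km = 2.7321×10⁷ m.
Transfer ellipse a_t = (r₁ + r₂)/2 = 1.725×10⁷ m.
At r₁: circular v_c1 = √(μ/r₁) = 7455 m/s; transfer-perigee v_p = √[μ(2/r₁ − 1/a_t)] = 9383 m/s.
Δv₁ = v_p − v_c1 = 1928 m/s.
At r₂: circular v_c2 = √(μ/r₂) = 3819 m/s; transfer-apogee v_a = √[μ(2/r₂ − 1/a_t)] = 2463 m/s.
Δv₂ = v_c2 − v_a = 1357 m/s.
Total Δv = Δv₁ + Δv₂ = 3285 m/s = 3.285 km/s.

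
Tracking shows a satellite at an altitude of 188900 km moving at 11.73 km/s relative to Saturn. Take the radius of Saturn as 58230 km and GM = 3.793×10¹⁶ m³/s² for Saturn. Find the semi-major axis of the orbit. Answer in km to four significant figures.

r = 58230 + 188900 = 2.4713×10⁵ km = 2.471×10⁸ m.
Specific orbital energy ε = v²/2 − μ/r = (11730)²/2 − 3.793×10¹⁶/2.471×10⁸ = -8.469×10⁷ J/kg.
Since ε = −μ/(2a), a = −μ/(2ε) = 2.239×10⁸ m = 2.2395×10⁵ km.

a ≈ 2.239×10⁵ km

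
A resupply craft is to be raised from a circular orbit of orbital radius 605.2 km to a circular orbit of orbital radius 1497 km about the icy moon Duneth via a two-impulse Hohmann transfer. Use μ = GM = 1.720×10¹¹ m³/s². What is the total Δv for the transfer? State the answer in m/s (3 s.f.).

Δv_total ≈ 185 m/s

r₁ = 605.2 km = 6.052×10⁵ m.
r₂ = 1497 km = 1.497×10⁶ m.
Transfer ellipse a_t = (r₁ + r₂)/2 = 1.051×10⁶ m.
At r₁: circular v_c1 = √(μ/r₁) = 533.1 m/s; transfer-periapsis v_p = √[μ(2/r₁ − 1/a_t)] = 636.2 m/s.
Δv₁ = v_p − v_c1 = 103.1 m/s.
At r₂: circular v_c2 = √(μ/r₂) = 339.0 m/s; transfer-apoapsis v_a = √[μ(2/r₂ − 1/a_t)] = 257.2 m/s.
Δv₂ = v_c2 − v_a = 81.76 m/s.
Total Δv = Δv₁ + Δv₂ = 184.9 m/s.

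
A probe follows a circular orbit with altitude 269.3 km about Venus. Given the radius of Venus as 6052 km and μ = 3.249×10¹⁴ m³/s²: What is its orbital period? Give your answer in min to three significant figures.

T ≈ 92.3 min

r = 6052 + 269.3 = 6321.3 km = 6.3213×10⁶ m.
Kepler's third law: T = 2π√(r³/μ) = 2π√((6.321×10⁶)³ / 3.249×10¹⁴).
r³/μ = 7.774×10⁵ s², so T = 2π × 8.817×10² = 5.540×10³ s.
Converting: 5.540×10³ s ÷ 60.00 = 92.33 min.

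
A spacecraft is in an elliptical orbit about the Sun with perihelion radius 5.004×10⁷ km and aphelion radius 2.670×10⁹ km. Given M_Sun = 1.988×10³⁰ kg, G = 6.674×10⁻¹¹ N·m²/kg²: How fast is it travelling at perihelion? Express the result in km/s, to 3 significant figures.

μ = GM = 6.674×10⁻¹¹ × 1.988×10³⁰ = 1.327×10²⁰ m³/s².
Semi-major axis a = (r_p + r_a)/2 = 1.3600×10⁹ km = 1.360×10¹² m.
Vis-viva: v² = μ(2/r − 1/a) = 1.327×10²⁰ × (3.997×10⁻¹¹ − 7.353×10⁻¹³) = 5.205×10⁹ m²/s².
v = 72150 m/s = 72.15 km/s.

v ≈ 72.1 km/s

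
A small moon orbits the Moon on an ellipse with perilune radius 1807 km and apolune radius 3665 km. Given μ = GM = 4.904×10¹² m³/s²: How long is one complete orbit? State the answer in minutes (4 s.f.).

T ≈ 214.0 minutes

Semi-major axis a = (r_p + r_a)/2 = (1807.0 + 3665.0)/2 = 2736.0 km = 2.736×10⁶ m.
By Kepler's third law T = 2π√(a³/μ) = 2π × 2.044×10³ = 1.284×10⁴ s.
= 214.0 minutes.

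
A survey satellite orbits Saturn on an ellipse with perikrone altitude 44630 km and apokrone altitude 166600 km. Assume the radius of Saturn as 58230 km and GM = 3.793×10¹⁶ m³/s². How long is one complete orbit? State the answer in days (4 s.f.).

r_p = 58230 + 44630 = 102860 km = 1.0286×10⁸ m.
r_a = 58230 + 166600 = 224830 km = 2.2483×10⁸ m.
Semi-major axis a = (r_p + r_a)/2 = (1.0286×10⁵ + 2.2483×10⁵)/2 = 1.6384×10⁵ km = 1.638×10⁸ m.
By Kepler's third law T = 2π√(a³/μ) = 2π × 1.077×10⁴ = 6.766×10⁴ s.
= 0.7831 days.

T ≈ 0.7831 days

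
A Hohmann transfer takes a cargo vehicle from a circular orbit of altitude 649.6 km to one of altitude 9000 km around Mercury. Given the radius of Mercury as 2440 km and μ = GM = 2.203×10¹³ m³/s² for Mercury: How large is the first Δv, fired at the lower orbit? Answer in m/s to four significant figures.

r₁ = 2440 + 649.6 = 3089.6 km = 3.0896×10⁶ m.
r₂ = 2440 + 9000 = 11440 km = 1.1440×10⁷ m.
Transfer ellipse a_t = (r₁ + r₂)/2 = 7.265×10⁶ m.
At r₁: circular v_c1 = √(μ/r₁) = 2670 m/s; transfer-periherm v_p = √[μ(2/r₁ − 1/a_t)] = 3351 m/s.
Δv₁ = v_p − v_c1 = 680.6 m/s.

Δv ≈ 680.6 m/s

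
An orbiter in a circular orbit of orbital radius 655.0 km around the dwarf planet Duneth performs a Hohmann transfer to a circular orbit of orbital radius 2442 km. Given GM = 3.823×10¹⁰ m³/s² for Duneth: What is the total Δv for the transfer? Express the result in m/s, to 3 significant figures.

r₁ = 655.0 km = 6.550×10⁵ m.
r₂ = 2442 km = 2.442×10⁶ m.
Transfer ellipse a_t = (r₁ + r₂)/2 = 1.548×10⁶ m.
At r₁: circular v_c1 = √(μ/r₁) = 241.6 m/s; transfer-periapsis v_p = √[μ(2/r₁ − 1/a_t)] = 303.4 m/s.
Δv₁ = v_p − v_c1 = 61.80 m/s.
At r₂: circular v_c2 = √(μ/r₂) = 125.1 m/s; transfer-apoapsis v_a = √[μ(2/r₂ − 1/a_t)] = 81.38 m/s.
Δv₂ = v_c2 − v_a = 43.75 m/s.
Total Δv = Δv₁ + Δv₂ = 105.5 m/s.

Δv_total ≈ 106 m/s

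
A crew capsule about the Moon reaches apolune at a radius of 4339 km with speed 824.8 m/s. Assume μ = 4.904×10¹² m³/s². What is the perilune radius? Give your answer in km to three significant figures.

r_a = 4.339×10⁶ m.
Specific energy ε = v²/2 − μ/r = -7.901×10⁵ J/kg, so a = −μ/(2ε) = 3.104×10⁶ m.
The apsides satisfy r_p + r_a = 2a, so the perilune radius is 2a − r_a = 1.868×10⁶ m = 1868.1 km.

perilune radius ≈ 1870 km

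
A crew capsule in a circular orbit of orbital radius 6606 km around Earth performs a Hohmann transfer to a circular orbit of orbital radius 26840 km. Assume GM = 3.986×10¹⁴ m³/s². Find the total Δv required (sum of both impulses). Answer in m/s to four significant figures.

r₁ = 6606 km = 6.606×10⁶ m.
r₂ = 26840 km = 2.684×10⁷ m.
Transfer ellipse a_t = (r₁ + r₂)/2 = 1.672×10⁷ m.
At r₁: circular v_c1 = √(μ/r₁) = 7768 m/s; transfer-perigee v_p = √[μ(2/r₁ − 1/a_t)] = 9841 m/s.
Δv₁ = v_p − v_c1 = 2073 m/s.
At r₂: circular v_c2 = √(μ/r₂) = 3854 m/s; transfer-apogee v_a = √[μ(2/r₂ − 1/a_t)] = 2422 m/s.
Δv₂ = v_c2 − v_a = 1432 m/s.
Total Δv = Δv₁ + Δv₂ = 3505 m/s.

Δv_total ≈ 3505 m/s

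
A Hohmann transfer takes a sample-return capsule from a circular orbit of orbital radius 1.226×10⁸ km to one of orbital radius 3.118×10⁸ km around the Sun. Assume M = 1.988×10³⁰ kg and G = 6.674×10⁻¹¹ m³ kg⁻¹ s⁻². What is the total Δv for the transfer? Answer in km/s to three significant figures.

Δv_total ≈ 11.6 km/s

μ = GM = 6.674×10⁻¹¹ × 1.988×10³⁰ = 1.327×10²⁰ m³/s².
r₁ = 1.226×10⁸ km = 1.226×10¹¹ m.
r₂ = 3.118×10⁸ km = 3.118×10¹¹ m.
Transfer ellipse a_t = (r₁ + r₂)/2 = 2.172×10¹¹ m.
At r₁: circular v_c1 = √(μ/r₁) = 32900 m/s; transfer-perihelion v_p = √[μ(2/r₁ − 1/a_t)] = 39420 m/s.
Δv₁ = v_p − v_c1 = 6518 m/s.
At r₂: circular v_c2 = √(μ/r₂) = 20630 m/s; transfer-aphelion v_a = √[μ(2/r₂ − 1/a_t)] = 15500 m/s.
Δv₂ = v_c2 − v_a = 5130 m/s.
Total Δv = Δv₁ + Δv₂ = 11650 m/s = 11.65 km/s.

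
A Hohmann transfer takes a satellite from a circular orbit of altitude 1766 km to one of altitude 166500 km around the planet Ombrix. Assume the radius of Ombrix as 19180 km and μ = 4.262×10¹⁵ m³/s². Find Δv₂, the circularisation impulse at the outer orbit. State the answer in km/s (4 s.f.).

Δv ≈ 2.634 km/s

r₁ = 19180 + 1766 = 20946 km = 2.0946×10⁷ m.
r₂ = 19180 + 166500 = 185680 km = 1.8568×10⁸ m.
Transfer ellipse a_t = (r₁ + r₂)/2 = 1.033×10⁸ m.
At r₁: circular v_c1 = √(μ/r₁) = 14260 m/s; transfer-periapsis v_p = √[μ(2/r₁ − 1/a_t)] = 19120 m/s.
At r₂: circular v_c2 = √(μ/r₂) = 4791 m/s; transfer-apoapsis v_a = √[μ(2/r₂ − 1/a_t)] = 2157 m/s.
Δv₂ = v_c2 − v_a = 2634 m/s.
= 2.634 km/s.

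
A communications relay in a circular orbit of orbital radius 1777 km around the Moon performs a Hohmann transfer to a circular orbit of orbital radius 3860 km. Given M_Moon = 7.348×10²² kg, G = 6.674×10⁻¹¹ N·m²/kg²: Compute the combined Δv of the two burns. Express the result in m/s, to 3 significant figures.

Δv_total ≈ 515 m/s

μ = GM = 6.674×10⁻¹¹ × 7.348×10²² = 4.904×10¹² m³/s².
r₁ = 1777 km = 1.777×10⁶ m.
r₂ = 3860 km = 3.860×10⁶ m.
Transfer ellipse a_t = (r₁ + r₂)/2 = 2.818×10⁶ m.
At r₁: circular v_c1 = √(μ/r₁) = 1661 m/s; transfer-perilune v_p = √[μ(2/r₁ − 1/a_t)] = 1944 m/s.
Δv₁ = v_p − v_c1 = 282.9 m/s.
At r₂: circular v_c2 = √(μ/r₂) = 1127 m/s; transfer-apolune v_a = √[μ(2/r₂ − 1/a_t)] = 895.0 m/s.
Δv₂ = v_c2 − v_a = 232.2 m/s.
Total Δv = Δv₁ + Δv₂ = 515.0 m/s.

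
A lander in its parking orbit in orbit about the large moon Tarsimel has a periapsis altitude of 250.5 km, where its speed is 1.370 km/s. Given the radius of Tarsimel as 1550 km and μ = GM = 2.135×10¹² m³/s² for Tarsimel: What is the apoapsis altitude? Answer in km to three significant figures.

r_p = 1550 + 250.5 = 1800.5 km = 1.800×10⁶ m.
Specific energy ε = v²/2 − μ/r = -2.473×10⁵ J/kg, so a = −μ/(2ε) = 4.316×10⁶ m.
The apsides satisfy r_p + r_a = 2a, so the apoapsis radius is 2a − r_p = 6.832×10⁶ m = 6831.6 km.
Apoapsis altitude = 6831.6 − 1550 = 5281.6 km.

apoapsis altitude ≈ 5280 km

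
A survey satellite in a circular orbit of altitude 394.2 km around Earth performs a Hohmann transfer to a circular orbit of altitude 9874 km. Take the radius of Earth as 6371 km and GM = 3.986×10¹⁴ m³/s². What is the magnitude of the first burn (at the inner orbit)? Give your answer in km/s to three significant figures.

r₁ = 6371 + 394.2 = 6765.2 km = 6.7652×10⁶ m.
r₂ = 6371 + 9874 = 16245 km = 1.6245×10⁷ m.
Transfer ellipse a_t = (r₁ + r₂)/2 = 1.151×10⁷ m.
At r₁: circular v_c1 = √(μ/r₁) = 7676 m/s; transfer-perigee v_p = √[μ(2/r₁ − 1/a_t)] = 9121 m/s.
Δv₁ = v_p − v_c1 = 1445 m/s.
= 1.445 km/s.

Δv ≈ 1.45 km/s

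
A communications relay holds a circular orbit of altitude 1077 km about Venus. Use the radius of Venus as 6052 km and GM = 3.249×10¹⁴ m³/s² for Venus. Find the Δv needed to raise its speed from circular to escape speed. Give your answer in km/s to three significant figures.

r = 6052 + 1077 = 7129.0 km = 7.1290×10⁶ m.
Circular speed v_c = √(μ/r) = 6751 m/s.
Escape speed v_esc = √(2μ/r) = √2 × v_c = 9547 m/s.
Δv = v_esc − v_c = 2796 m/s = 2.796 km/s.

Δv ≈ 2.80 km/s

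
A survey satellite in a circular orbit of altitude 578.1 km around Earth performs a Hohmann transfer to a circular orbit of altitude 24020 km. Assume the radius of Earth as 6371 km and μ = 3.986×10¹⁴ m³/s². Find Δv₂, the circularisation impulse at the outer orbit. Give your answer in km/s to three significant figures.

r₁ = 6371 + 578.1 = 6949.1 km = 6.9491×10⁶ m.
r₂ = 6371 + 24020 = 30391 km = 3.0391×10⁷ m.
Transfer ellipse a_t = (r₁ + r₂)/2 = 1.867×10⁷ m.
At r₁: circular v_c1 = √(μ/r₁) = 7574 m/s; transfer-perigee v_p = √[μ(2/r₁ − 1/a_t)] = 9663 m/s.
At r₂: circular v_c2 = √(μ/r₂) = 3622 m/s; transfer-apogee v_a = √[μ(2/r₂ − 1/a_t)] = 2209 m/s.
Δv₂ = v_c2 − v_a = 1412 m/s.
= 1.412 km/s.

Δv ≈ 1.41 km/s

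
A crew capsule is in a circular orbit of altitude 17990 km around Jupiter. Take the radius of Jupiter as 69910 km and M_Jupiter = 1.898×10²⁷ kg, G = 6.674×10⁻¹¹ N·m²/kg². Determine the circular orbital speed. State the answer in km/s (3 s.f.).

μ = GM = 6.674×10⁻¹¹ × 1.898×10²⁷ = 1.267×10¹⁷ m³/s².
r = 69910 + 17990 = 87900 km = 8.7900×10⁷ m.
For a circular orbit v = √(μ/r) = √(1.267×10¹⁷ / 8.790×10⁷) = √(1.441×10⁹) = 37960 m/s.
That is 37.96 km/s.

v ≈ 38.0 km/s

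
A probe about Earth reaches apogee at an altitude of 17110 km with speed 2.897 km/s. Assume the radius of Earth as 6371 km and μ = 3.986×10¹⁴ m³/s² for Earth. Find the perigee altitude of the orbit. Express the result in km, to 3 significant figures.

r_a = 6371 + 17110 = 23481 km = 2.348×10⁷ m.
Specific energy ε = v²/2 − μ/r = -1.278×10⁷ J/kg, so a = −μ/(2ε) = 1.560×10⁷ m.
The apsides satisfy r_p + r_a = 2a, so the perigee radius is 2a − r_a = 7.711×10⁶ m = 7710.5 km.
Perigee altitude = 7710.5 − 6371 = 1339.5 km.

perigee altitude ≈ 1340 km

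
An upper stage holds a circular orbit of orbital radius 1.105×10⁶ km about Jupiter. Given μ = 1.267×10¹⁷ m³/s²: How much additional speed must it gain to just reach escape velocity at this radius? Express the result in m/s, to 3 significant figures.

Δv ≈ 4440 m/s

r = 1.105×10⁶ km = 1.105×10⁹ m.
Circular speed v_c = √(μ/r) = 10710 m/s.
Escape speed v_esc = √(2μ/r) = √2 × v_c = 15140 m/s.
Δv = v_esc − v_c = 4435 m/s.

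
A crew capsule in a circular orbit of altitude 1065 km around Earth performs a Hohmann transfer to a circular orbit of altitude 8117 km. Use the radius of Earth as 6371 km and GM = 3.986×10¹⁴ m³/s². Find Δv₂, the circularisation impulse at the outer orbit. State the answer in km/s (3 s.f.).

r₁ = 6371 + 1065 = 7436.0 km = 7.4360×10⁶ m.
r₂ = 6371 + 8117 = 14488 km = 1.4488×10⁷ m.
Transfer ellipse a_t = (r₁ + r₂)/2 = 1.096×10⁷ m.
At r₁: circular v_c1 = √(μ/r₁) = 7321 m/s; transfer-perigee v_p = √[μ(2/r₁ − 1/a_t)] = 8417 m/s.
At r₂: circular v_c2 = √(μ/r₂) = 5245 m/s; transfer-apogee v_a = √[μ(2/r₂ − 1/a_t)] = 4320 m/s.
Δv₂ = v_c2 − v_a = 925.2 m/s.
= 0.9252 km/s.

Δv ≈ 0.925 km/s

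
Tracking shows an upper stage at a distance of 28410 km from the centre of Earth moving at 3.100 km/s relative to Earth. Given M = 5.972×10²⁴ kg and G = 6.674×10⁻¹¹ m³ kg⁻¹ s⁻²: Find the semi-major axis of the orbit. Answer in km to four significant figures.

μ = GM = 6.674×10⁻¹¹ × 5.972×10²⁴ = 3.986×10¹⁴ m³/s².
r = 2.841×10⁷ m.
Vis-viva rearranged: 1/a = 2/r − v²/μ = 7.040×10⁻⁸ − 2.411×10⁻⁸ = 4.629×10⁻⁸ m⁻¹.
a = 2.160×10⁷ m = 21605 km.

a ≈ 21600 km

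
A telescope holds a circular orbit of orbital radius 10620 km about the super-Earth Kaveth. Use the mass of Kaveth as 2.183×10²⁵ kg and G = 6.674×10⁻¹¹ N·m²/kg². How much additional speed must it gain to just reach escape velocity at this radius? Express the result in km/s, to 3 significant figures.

μ = GM = 6.674×10⁻¹¹ × 2.183×10²⁵ = 1.457×10¹⁵ m³/s².
r = 10620 km = 1.062×10⁷ m.
Circular speed v_c = √(μ/r) = 11710 m/s.
Escape speed v_esc = √(2μ/r) = √2 × v_c = 16560 m/s.
Δv = v_esc − v_c = 4852 m/s = 4.852 km/s.

Δv ≈ 4.85 km/s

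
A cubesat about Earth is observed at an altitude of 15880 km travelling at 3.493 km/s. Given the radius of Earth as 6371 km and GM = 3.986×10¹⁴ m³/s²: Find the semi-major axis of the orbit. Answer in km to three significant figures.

r = 6371 + 15880 = 22251 km = 2.225×10⁷ m.
Vis-viva rearranged: 1/a = 2/r − v²/μ = 8.988×10⁻⁸ − 3.061×10⁻⁸ = 5.927×10⁻⁸ m⁻¹.
a = 1.687×10⁷ m = 16871 km.

a ≈ 16900 km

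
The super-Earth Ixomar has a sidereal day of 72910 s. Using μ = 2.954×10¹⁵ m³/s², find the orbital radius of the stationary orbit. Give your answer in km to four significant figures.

r_sync ≈ 73540 km

A synchronous orbit has period T, so by Kepler's third law a = (μT²/4π²)^(1/3).
μT²/4π² = 2.954×10¹⁵ × (7.291×10⁴)² / 39.48 = 3.978×10²³ m³.
a = 7.354×10⁷ m = 73543 km.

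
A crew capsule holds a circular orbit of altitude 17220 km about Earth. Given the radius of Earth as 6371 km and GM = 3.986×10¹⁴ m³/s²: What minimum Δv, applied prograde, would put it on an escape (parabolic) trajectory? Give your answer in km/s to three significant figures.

r = 6371 + 17220 = 23591 km = 2.3591×10⁷ m.
Circular speed v_c = √(μ/r) = 4111 m/s.
Escape speed v_esc = √(2μ/r) = √2 × v_c = 5813 m/s.
Δv = v_esc − v_c = 1703 m/s = 1.703 km/s.

Δv ≈ 1.70 km/s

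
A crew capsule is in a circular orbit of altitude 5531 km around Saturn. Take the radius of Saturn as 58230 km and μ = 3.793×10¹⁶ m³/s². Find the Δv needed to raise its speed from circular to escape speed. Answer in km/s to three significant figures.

Δv ≈ 10.1 km/s

r = 58230 + 5531 = 63761 km = 6.3761×10⁷ m.
Circular speed v_c = √(μ/r) = 24390 m/s.
Escape speed v_esc = √(2μ/r) = √2 × v_c = 34490 m/s.
Δv = v_esc − v_c = 10100 m/s = 10.10 km/s.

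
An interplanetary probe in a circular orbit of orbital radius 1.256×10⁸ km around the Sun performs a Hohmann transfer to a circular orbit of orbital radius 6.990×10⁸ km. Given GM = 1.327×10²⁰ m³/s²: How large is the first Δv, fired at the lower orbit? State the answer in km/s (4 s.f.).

Δv ≈ 9.818 km/s

r₁ = 1.256×10⁸ km = 1.256×10¹¹ m.
r₂ = 6.990×10⁸ km = 6.990×10¹¹ m.
Transfer ellipse a_t = (r₁ + r₂)/2 = 4.123×10¹¹ m.
At r₁: circular v_c1 = √(μ/r₁) = 32500 m/s; transfer-perihelion v_p = √[μ(2/r₁ − 1/a_t)] = 42320 m/s.
Δv₁ = v_p − v_c1 = 9818 m/s.
= 9.818 km/s.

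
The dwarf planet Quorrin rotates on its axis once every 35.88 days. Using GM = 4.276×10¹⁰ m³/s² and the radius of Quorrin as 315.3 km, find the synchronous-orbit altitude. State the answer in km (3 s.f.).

T = 35.88 days = 3.100×10⁶ s.
A synchronous orbit has period T, so by Kepler's third law a = (μT²/4π²)^(1/3).
μT²/4π² = 4.276×10¹⁰ × (3.100×10⁶)² / 39.48 = 1.041×10²² m³.
a = 2.183×10⁷ m = 21834 km.
Altitude h = a − R = 21834 − 315.3 = 21519 km.

h_sync ≈ 21500 km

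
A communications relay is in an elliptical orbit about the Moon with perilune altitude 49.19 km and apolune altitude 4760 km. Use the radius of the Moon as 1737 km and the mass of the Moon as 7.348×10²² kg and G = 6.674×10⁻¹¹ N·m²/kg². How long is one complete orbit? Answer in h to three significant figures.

T ≈ 6.64 h

μ = GM = 6.674×10⁻¹¹ × 7.348×10²² = 4.904×10¹² m³/s².
r_p = 1737 + 49.19 = 1786.2 km = 1.7862×10⁶ m.
r_a = 1737 + 4760 = 6497.0 km = 6.4970×10⁶ m.
Semi-major axis a = (r_p + r_a)/2 = (1786.2 + 6497.0)/2 = 4141.6 km = 4.142×10⁶ m.
By Kepler's third law T = 2π√(a³/μ) = 2π × 3.806×10³ = 2.391×10⁴ s.
= 6.643 h.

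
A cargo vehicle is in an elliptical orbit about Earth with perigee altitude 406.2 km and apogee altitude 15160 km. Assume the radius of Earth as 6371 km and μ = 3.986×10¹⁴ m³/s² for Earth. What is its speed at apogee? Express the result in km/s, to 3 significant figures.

v ≈ 2.98 km/s

r_p = 6371 + 406.2 = 6777.2 km = 6.7772×10⁶ m.
r_a = 6371 + 15160 = 21531 km = 2.1531×10⁷ m.
Semi-major axis a = (r_p + r_a)/2 = 14154 km = 1.415×10⁷ m.
Vis-viva: v² = μ(2/r − 1/a) = 3.986×10¹⁴ × (9.289×10⁻⁸ − 7.065×10⁻⁸) = 8.864×10⁶ m²/s².
v = 2977 m/s = 2.977 km/s.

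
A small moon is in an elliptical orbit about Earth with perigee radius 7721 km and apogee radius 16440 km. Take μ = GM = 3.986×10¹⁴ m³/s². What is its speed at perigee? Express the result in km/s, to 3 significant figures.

Semi-major axis a = (r_p + r_a)/2 = 12080 km = 1.208×10⁷ m.
Vis-viva: v² = μ(2/r − 1/a) = 3.986×10¹⁴ × (2.590×10⁻⁷ − 8.278×10⁻⁸) = 7.026×10⁷ m²/s².
v = 8382 m/s = 8.382 km/s.

v ≈ 8.38 km/s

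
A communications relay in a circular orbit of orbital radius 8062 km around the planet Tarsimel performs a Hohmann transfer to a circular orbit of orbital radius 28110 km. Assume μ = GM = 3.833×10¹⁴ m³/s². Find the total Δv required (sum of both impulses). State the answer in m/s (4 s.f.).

r₁ = 8062 km = 8.062×10⁶ m.
r₂ = 28110 km = 2.811×10⁷ m.
Transfer ellipse a_t = (r₁ + r₂)/2 = 1.809×10⁷ m.
At r₁: circular v_c1 = √(μ/r₁) = 6895 m/s; transfer-periapsis v_p = √[μ(2/r₁ − 1/a_t)] = 8596 m/s.
Δv₁ = v_p − v_c1 = 1701 m/s.
At r₂: circular v_c2 = √(μ/r₂) = 3693 m/s; transfer-apoapsis v_a = √[μ(2/r₂ − 1/a_t)] = 2465 m/s.
Δv₂ = v_c2 − v_a = 1227 m/s.
Total Δv = Δv₁ + Δv₂ = 2928 m/s.

Δv_total ≈ 2928 m/s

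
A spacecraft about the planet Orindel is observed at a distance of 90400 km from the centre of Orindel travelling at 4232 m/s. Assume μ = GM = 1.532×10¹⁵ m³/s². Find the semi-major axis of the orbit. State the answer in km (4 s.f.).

r = 9.040×10⁷ m.
Vis-viva rearranged: 1/a = 2/r − v²/μ = 2.212×10⁻⁸ − 1.169×10⁻⁸ = 1.043×10⁻⁸ m⁻¹.
a = 9.585×10⁷ m = 95846 km.

a ≈ 95850 km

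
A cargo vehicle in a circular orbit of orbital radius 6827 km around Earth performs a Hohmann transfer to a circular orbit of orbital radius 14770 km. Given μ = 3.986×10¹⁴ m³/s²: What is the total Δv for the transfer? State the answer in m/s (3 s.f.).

r₁ = 6827 km = 6.827×10⁶ m.
r₂ = 14770 km = 1.477×10⁷ m.
Transfer ellipse a_t = (r₁ + r₂)/2 = 1.080×10⁷ m.
At r₁: circular v_c1 = √(μ/r₁) = 7641 m/s; transfer-perigee v_p = √[μ(2/r₁ − 1/a_t)] = 8936 m/s.
Δv₁ = v_p − v_c1 = 1295 m/s.
At r₂: circular v_c2 = √(μ/r₂) = 5195 m/s; transfer-apogee v_a = √[μ(2/r₂ − 1/a_t)] = 4131 m/s.
Δv₂ = v_c2 − v_a = 1064 m/s.
Total Δv = Δv₁ + Δv₂ = 2360 m/s.

Δv_total ≈ 2360 m/s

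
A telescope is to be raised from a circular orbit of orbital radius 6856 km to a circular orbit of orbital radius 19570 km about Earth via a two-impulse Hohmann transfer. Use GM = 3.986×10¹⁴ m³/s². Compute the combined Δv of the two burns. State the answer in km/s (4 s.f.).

r₁ = 6856 km = 6.856×10⁶ m.
r₂ = 19570 km = 1.957×10⁷ m.
Transfer ellipse a_t = (r₁ + r₂)/2 = 1.321×10⁷ m.
At r₁: circular v_c1 = √(μ/r₁) = 7625 m/s; transfer-perigee v_p = √[μ(2/r₁ − 1/a_t)] = 9280 m/s.
Δv₁ = v_p − v_c1 = 1655 m/s.
At r₂: circular v_c2 = √(μ/r₂) = 4513 m/s; transfer-apogee v_a = √[μ(2/r₂ − 1/a_t)] = 3251 m/s.
Δv₂ = v_c2 − v_a = 1262 m/s.
Total Δv = Δv₁ + Δv₂ = 2917 m/s = 2.917 km/s.

Δv_total ≈ 2.917 km/s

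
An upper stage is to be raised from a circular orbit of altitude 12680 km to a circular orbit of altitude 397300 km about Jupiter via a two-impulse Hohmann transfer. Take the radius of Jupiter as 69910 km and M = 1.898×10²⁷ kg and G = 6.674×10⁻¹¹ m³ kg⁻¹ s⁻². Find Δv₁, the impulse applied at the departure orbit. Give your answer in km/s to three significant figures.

μ = GM = 6.674×10⁻¹¹ × 1.898×10²⁷ = 1.267×10¹⁷ m³/s².
r₁ = 69910 + 12680 = 82590 km = 8.2590×10⁷ m.
r₂ = 69910 + 397300 = 467210 km = 4.6721×10⁸ m.
Transfer ellipse a_t = (r₁ + r₂)/2 = 2.749×10⁸ m.
At r₁: circular v_c1 = √(μ/r₁) = 39160 m/s; transfer-perijove v_p = √[μ(2/r₁ − 1/a_t)] = 51060 m/s.
Δv₁ = v_p − v_c1 = 11890 m/s.
= 11.89 km/s.

Δv ≈ 11.9 km/s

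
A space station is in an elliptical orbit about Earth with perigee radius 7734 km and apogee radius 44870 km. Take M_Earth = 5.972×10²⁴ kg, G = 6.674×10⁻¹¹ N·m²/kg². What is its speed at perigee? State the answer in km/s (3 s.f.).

v ≈ 9.38 km/s

μ = GM = 6.674×10⁻¹¹ × 5.972×10²⁴ = 3.986×10¹⁴ m³/s².
Semi-major axis a = (r_p + r_a)/2 = 26302 km = 2.630×10⁷ m.
Vis-viva: v² = μ(2/r − 1/a) = 3.986×10¹⁴ × (2.586×10⁻⁷ − 3.802×10⁻⁸) = 8.792×10⁷ m²/s².
v = 9376 m/s = 9.376 km/s.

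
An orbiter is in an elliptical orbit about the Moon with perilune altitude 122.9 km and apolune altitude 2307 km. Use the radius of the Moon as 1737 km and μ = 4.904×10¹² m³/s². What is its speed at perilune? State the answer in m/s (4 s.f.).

v ≈ 1901 m/s

r_p = 1737 + 122.9 = 1859.9 km = 1.8599×10⁶ m.
r_a = 1737 + 2307 = 4044.0 km = 4.0440×10⁶ m.
Semi-major axis a = (r_p + r_a)/2 = 2951.9 km = 2.952×10⁶ m.
Vis-viva: v² = μ(2/r − 1/a) = 4.904×10¹² × (1.075×10⁻⁶ − 3.388×10⁻⁷) = 3.612×10⁶ m²/s².
v = 1901 m/s.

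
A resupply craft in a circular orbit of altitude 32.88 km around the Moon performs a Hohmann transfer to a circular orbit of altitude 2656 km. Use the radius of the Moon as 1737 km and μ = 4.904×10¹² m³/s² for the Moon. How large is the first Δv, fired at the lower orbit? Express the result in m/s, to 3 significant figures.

r₁ = 1737 + 32.88 = 1769.9 km = 1.7699×10⁶ m.
r₂ = 1737 + 2656 = 4393.0 km = 4.3930×10⁶ m.
Transfer ellipse a_t = (r₁ + r₂)/2 = 3.081×10⁶ m.
At r₁: circular v_c1 = √(μ/r₁) = 1665 m/s; transfer-perilune v_p = √[μ(2/r₁ − 1/a_t)] = 1987 m/s.
Δv₁ = v_p − v_c1 = 322.9 m/s.

Δv ≈ 323 m/s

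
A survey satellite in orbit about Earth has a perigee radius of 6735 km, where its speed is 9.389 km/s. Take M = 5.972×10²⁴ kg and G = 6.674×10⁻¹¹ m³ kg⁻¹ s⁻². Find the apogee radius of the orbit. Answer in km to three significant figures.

apogee radius ≈ 19700 km

μ = GM = 6.674×10⁻¹¹ × 5.972×10²⁴ = 3.986×10¹⁴ m³/s².
r_p = 6.735×10⁶ m.
Specific energy ε = v²/2 − μ/r = -1.510×10⁷ J/kg, so a = −μ/(2ε) = 1.320×10⁷ m.
The apsides satisfy r_p + r_a = 2a, so the apogee radius is 2a − r_p = 1.966×10⁷ m = 19656 km.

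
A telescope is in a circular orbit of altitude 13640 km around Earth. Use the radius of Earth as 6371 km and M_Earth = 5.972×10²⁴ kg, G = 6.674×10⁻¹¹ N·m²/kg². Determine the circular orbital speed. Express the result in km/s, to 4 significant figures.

μ = GM = 6.674×10⁻¹¹ × 5.972×10²⁴ = 3.986×10¹⁴ m³/s².
r = 6371 + 13640 = 20011 km = 2.0011×10⁷ m.
For a circular orbit v = √(μ/r) = √(3.986×10¹⁴ / 2.001×10⁷) = √(1.992×10⁷) = 4463 m/s.
That is 4.463 km/s.

v ≈ 4.463 km/s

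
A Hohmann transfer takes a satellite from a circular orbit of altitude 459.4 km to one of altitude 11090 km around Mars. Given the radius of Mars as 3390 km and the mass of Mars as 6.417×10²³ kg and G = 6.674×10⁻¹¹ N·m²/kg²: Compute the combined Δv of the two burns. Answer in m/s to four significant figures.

μ = GM = 6.674×10⁻¹¹ × 6.417×10²³ = 4.283×10¹³ m³/s².
r₁ = 3390 + 459.4 = 3849.4 km = 3.8494×10⁶ m.
r₂ = 3390 + 11090 = 14480 km = 1.4480×10⁷ m.
Transfer ellipse a_t = (r₁ + r₂)/2 = 9.165×10⁶ m.
At r₁: circular v_c1 = √(μ/r₁) = 3336 m/s; transfer-periapsis v_p = √[μ(2/r₁ − 1/a_t)] = 4193 m/s.
Δv₁ = v_p − v_c1 = 857.1 m/s.
At r₂: circular v_c2 = √(μ/r₂) = 1720 m/s; transfer-apoapsis v_a = √[μ(2/r₂ − 1/a_t)] = 1115 m/s.
Δv₂ = v_c2 − v_a = 605.2 m/s.
Total Δv = Δv₁ + Δv₂ = 1462 m/s.

Δv_total ≈ 1462 m/s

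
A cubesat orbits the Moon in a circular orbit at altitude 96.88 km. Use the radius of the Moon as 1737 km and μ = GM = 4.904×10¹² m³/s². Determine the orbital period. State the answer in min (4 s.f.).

r = 1737 + 96.88 = 1833.9 km = 1.8339×10⁶ m.
Kepler's third law: T = 2π√(r³/μ) = 2π√((1.834×10⁶)³ / 4.904×10¹²).
r³/μ = 1.258×10⁶ s², so T = 2π × 1.121×10³ = 7.046×10³ s.
Converting: 7.046×10³ s ÷ 60.00 = 117.4 min.

T ≈ 117.4 min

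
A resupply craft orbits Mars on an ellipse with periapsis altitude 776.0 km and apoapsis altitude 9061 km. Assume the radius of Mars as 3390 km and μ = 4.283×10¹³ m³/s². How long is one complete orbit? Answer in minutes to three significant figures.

T ≈ 383 minutes

r_p = 3390 + 776.0 = 4166.0 km = 4.1660×10⁶ m.
r_a = 3390 + 9061 = 12451 km = 1.2451×10⁷ m.
Semi-major axis a = (r_p + r_a)/2 = (4166.0 + 12451)/2 = 8308.5 km = 8.308×10⁶ m.
By Kepler's third law T = 2π√(a³/μ) = 2π × 3.659×10³ = 2.299×10⁴ s.
= 383.2 minutes.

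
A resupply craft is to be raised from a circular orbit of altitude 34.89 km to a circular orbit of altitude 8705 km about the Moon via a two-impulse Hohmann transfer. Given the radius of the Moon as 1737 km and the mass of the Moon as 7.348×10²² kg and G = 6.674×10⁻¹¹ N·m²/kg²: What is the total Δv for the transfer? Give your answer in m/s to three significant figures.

μ = GM = 6.674×10⁻¹¹ × 7.348×10²² = 4.904×10¹² m³/s².
r₁ = 1737 + 34.89 = 1771.9 km = 1.7719×10⁶ m.
r₂ = 1737 + 8705 = 10442 km = 1.0442×10⁷ m.
Transfer ellipse a_t = (r₁ + r₂)/2 = 6.107×10⁶ m.
At r₁: circular v_c1 = √(μ/r₁) = 1664 m/s; transfer-perilune v_p = √[μ(2/r₁ − 1/a_t)] = 2175 m/s.
Δv₁ = v_p − v_c1 = 511.8 m/s.
At r₂: circular v_c2 = √(μ/r₂) = 685.3 m/s; transfer-apolune v_a = √[μ(2/r₂ − 1/a_t)] = 369.1 m/s.
Δv₂ = v_c2 − v_a = 316.2 m/s.
Total Δv = Δv₁ + Δv₂ = 827.9 m/s.

Δv_total ≈ 828 m/s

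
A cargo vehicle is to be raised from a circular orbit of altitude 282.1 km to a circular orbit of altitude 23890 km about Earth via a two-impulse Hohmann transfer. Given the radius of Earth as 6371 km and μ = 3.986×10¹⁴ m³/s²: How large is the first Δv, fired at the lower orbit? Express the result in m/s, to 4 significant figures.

r₁ = 6371 + 282.1 = 6653.1 km = 6.6531×10⁶ m.
r₂ = 6371 + 23890 = 30261 km = 3.0261×10⁷ m.
Transfer ellipse a_t = (r₁ + r₂)/2 = 1.846×10⁷ m.
At r₁: circular v_c1 = √(μ/r₁) = 7740 m/s; transfer-perigee v_p = √[μ(2/r₁ − 1/a_t)] = 9911 m/s.
Δv₁ = v_p − v_c1 = 2171 m/s.

Δv ≈ 2171 m/s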